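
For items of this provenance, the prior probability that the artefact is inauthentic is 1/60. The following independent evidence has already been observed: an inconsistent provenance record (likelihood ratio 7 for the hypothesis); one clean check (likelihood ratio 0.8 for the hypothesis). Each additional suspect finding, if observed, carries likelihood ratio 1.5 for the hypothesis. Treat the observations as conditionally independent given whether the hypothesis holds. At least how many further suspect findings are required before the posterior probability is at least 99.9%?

23

Prior odds = (1/60)/(59/60) = 1/59.
Combined Bayes factor of the evidence already in hand = 7 × 0.8 = 5.6.
Odds after that evidence = (1/59) × 5.6 = 28/295.
Target odds = 0.999/0.001 = 999.
Need 1.5ⁿ ≥ 999 ÷ (28/295) = 294705/28.
1.5²² ≈7481.83 falls short of 294705/28 but 1.5²³ ≈11222.7 reaches it, so n = 23.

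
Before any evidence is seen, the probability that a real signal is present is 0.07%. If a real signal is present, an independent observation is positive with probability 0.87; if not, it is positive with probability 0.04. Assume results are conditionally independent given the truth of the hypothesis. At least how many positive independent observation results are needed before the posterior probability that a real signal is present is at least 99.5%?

5

Prior odds: 0.0007 ÷ 0.9993 = 7/9993.
Likelihood ratio of a positive = 0.87/0.04 = 21.75.
Target odds: 0.995 ÷ 0.005 = 199.
Need (7/9993) × 21.75ⁿ ≥ 199, i.e. 21.75ⁿ ≥ 1988607/7.
21.75⁴ = 57289761/256 falls short of 1988607/7 but 21.75⁵ ≈4.86739e+06 reaches it, so n = 5.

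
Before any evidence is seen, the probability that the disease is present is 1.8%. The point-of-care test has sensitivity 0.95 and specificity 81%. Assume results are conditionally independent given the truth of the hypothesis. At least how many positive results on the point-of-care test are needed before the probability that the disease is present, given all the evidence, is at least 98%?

Prior odds: 0.018 ÷ 0.982 = 9/491.
False-positive rate = 1 − 0.81 = 0.19; likelihood ratio of a positive = 0.95/0.19 = 5.
Target posterior odds = 0.98/0.02 = 49.
Need (9/491) × 5ⁿ ≥ 49, i.e. 5ⁿ ≥ 24059/9.
5⁴ = 625 falls short of 24059/9 but 5⁵ = 3125 reaches it, so n = 5.

5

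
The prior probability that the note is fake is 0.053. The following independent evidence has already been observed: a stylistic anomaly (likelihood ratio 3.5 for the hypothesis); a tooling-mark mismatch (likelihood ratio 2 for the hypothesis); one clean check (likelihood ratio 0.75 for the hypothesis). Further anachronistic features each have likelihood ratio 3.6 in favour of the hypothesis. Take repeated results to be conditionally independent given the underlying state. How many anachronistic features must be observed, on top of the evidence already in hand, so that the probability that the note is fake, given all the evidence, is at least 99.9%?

7

Prior odds = 0.053/0.947 = 53/947.
Combined Bayes factor of the evidence already in hand = 3.5 × 2 × 0.75 = 5.25.
Odds after that evidence = (53/947) × 5.25 = 1113/3788.
Target odds = 0.999/0.001 = 999.
Need 3.6ⁿ ≥ 999 ÷ (1113/3788) = 1261404/371.
3.6⁶ = 34012224/15625 falls short of 1261404/371 but 3.6⁷ = 612220032/78125 reaches it, so n = 7.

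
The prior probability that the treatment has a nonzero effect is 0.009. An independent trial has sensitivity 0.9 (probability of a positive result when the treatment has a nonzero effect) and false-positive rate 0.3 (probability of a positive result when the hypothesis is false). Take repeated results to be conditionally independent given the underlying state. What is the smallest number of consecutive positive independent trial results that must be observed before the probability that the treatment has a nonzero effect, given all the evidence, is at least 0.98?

8

Prior odds = 0.009/0.991 = 9/991.
Likelihood ratio of a positive result = 0.9/0.3 = 3.
Target posterior odds = 0.98/0.02 = 49.
Need (9/991) × 3ⁿ ≥ 49, i.e. 3ⁿ ≥ 48559/9.
3⁷ = 2187 falls short of 48559/9 but 3⁸ = 6561 reaches it, so n = 8.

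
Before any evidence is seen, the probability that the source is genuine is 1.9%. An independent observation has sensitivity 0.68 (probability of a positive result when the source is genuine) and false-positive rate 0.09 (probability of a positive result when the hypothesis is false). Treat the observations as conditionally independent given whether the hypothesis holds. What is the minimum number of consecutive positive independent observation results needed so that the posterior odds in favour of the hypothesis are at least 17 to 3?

Prior odds: 0.019 ÷ 0.981 = 19/981.
Likelihood ratio of a positive result = 0.68/0.09 = 68/9.
Target odds = 17/3.
Require (68/9)ⁿ ≥ 17/3 ÷ (19/981) = 5559/19.
(68/9)² = 4624/81 falls short of 5559/19 but (68/9)³ = 314432/729 reaches it, so n = 3.

3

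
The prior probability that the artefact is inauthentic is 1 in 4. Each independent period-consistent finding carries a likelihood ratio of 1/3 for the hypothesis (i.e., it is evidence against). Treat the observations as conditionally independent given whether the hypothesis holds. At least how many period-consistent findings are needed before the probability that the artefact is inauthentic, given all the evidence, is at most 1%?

Prior odds: 0.25 ÷ 0.75 = 1/3.
Likelihood ratio per period-consistent finding = 1/3.
Target odds: 0.01 ÷ 0.99 = 1/99.
Require (1/3)ⁿ ≤ 1/99 ÷ (1/3) = 1/33.
(1/3)³ = 1/27 is still above 1/33 but (1/3)⁴ = 1/81 is at or below it, so n = 4.

4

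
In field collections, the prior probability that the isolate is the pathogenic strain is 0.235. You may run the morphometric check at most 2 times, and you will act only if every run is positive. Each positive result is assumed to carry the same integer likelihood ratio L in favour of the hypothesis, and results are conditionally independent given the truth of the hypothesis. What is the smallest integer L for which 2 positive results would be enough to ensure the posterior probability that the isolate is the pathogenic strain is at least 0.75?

4

Prior odds = 0.235/0.765 = 47/153.
Target odds = 0.75/0.25 = 3.
Need L² ≥ 3 ÷ (47/153) = 459/47.
3² = 9 < 459/47 ≤ 16 = 4², so L = 4.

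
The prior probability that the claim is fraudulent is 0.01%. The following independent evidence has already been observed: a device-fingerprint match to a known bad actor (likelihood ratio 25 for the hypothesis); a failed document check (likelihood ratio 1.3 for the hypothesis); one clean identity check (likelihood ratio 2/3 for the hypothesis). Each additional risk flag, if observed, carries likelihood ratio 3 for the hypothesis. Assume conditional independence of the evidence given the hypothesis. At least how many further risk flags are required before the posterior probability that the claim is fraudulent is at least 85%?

8

Prior odds = 0.0001/0.9999 = 1/9999.
Combined Bayes factor of the evidence already in hand = 25 × 1.3 × (2/3) = 65/3.
Odds after that evidence = (1/9999) × 65/3 = 65/29997.
Target odds = 0.85/0.15 = 17/3.
Need 3ⁿ ≥ 17/3 ÷ (65/29997) = 169983/65.
3⁷ = 2187 falls short of 169983/65 but 3⁸ = 6561 reaches it, so n = 8.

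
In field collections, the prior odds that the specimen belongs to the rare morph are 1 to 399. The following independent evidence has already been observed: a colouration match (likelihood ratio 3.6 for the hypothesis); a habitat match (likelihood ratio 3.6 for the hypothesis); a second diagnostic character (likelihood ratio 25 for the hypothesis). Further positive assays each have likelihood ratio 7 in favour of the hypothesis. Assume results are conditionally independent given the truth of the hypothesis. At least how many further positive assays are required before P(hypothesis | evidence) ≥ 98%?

3

Prior odds = 1/399.
Combined Bayes factor of the evidence already in hand = 3.6 × 3.6 × 25 = 324.
Odds after that evidence = (1/399) × 324 = 108/133.
Target odds = 0.98/0.02 = 49.
Need 7ⁿ ≥ 49 ÷ (108/133) = 6517/108.
7² = 49 falls short of 6517/108 but 7³ = 343 reaches it, so n = 3.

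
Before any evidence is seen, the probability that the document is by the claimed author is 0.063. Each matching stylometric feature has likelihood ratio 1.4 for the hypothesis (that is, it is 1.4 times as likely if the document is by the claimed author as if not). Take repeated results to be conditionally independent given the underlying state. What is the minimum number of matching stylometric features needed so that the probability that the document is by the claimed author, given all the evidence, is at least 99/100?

22

Prior odds = 0.063/0.937 = 63/937.
Likelihood ratio per matching stylometric feature = 1.4.
Target posterior odds = 0.99/0.01 = 99.
Require 1.4ⁿ ≥ 99 ÷ (63/937) = 10307/7.
1.4²¹ ≈1171.36 falls short of 10307/7 but 1.4²² ≈1639.9 reaches it, so n = 22.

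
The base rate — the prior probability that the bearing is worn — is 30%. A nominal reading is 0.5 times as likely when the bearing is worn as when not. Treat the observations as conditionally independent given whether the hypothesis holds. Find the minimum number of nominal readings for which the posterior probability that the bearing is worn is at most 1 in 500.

8

Prior odds: 0.3 ÷ 0.7 = 3/7.
Likelihood ratio per nominal reading = 0.5.
Target odds: 0.002 ÷ 0.998 = 1/499.
Require 0.5ⁿ ≤ 1/499 ÷ (3/7) = 7/1497.
0.5⁷ = 0.0078125 is still above 7/1497 but 0.5⁸ = 0.00390625 is at or below it, so n = 8.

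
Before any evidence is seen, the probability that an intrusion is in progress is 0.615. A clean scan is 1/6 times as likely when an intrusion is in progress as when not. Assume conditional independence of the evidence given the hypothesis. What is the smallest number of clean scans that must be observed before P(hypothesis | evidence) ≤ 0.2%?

4

Prior odds = 0.615/0.385 = 123/77.
Likelihood ratio per clean scan = 1/6.
Target odds: 0.002 ÷ 0.998 = 1/499.
Need (123/77) × (1/6)ⁿ ≤ 1/499, i.e. (1/6)ⁿ ≤ 77/61377.
(1/6)³ = 1/216 is still above 77/61377 but (1/6)⁴ = 1/1296 is at or below it, so n = 4.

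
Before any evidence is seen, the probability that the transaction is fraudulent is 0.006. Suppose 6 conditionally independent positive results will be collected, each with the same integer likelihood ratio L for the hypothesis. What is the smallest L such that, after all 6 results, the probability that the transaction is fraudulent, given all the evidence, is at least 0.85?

Prior odds = 0.006/0.994 = 3/497.
Target odds = 0.85/0.15 = 17/3.
Need L⁶ ≥ 17/3 ÷ (3/497) = 8449/9.
3⁶ = 729 < 8449/9 ≤ 4096 = 4⁶, so L = 4.

4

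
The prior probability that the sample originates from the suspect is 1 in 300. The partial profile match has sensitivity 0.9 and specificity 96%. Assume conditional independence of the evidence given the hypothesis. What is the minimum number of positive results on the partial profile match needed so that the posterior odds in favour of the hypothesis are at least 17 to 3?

3

Prior odds = (1/300)/(299/300) = 1/299.
False-positive rate = 1 − 0.96 = 0.04; likelihood ratio of a positive = 0.9/0.04 = 22.5.
Target odds = 17/3.
Require 22.5ⁿ ≥ 17/3 ÷ (1/299) = 5083/3.
22.5² = 506.25 falls short of 5083/3 but 22.5³ = 11390.625 reaches it, so n = 3.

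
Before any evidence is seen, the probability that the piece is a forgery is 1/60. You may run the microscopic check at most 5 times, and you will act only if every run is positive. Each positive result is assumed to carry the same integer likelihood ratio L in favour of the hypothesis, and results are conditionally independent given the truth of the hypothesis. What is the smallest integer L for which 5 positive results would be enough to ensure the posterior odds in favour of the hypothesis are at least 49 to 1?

5

Prior odds = (1/60)/(59/60) = 1/59.
Target odds = 49.
Need L⁵ ≥ 49 ÷ (1/59) = 2891.
4⁵ = 1024 < 2891 ≤ 3125 = 5⁵, so L = 5.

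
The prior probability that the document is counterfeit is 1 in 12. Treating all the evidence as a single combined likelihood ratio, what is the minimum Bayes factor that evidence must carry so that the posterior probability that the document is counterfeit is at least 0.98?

539

Prior odds = (1/12)/(11/12) = 1/11.
Target odds = 0.98/0.02 = 49.
Required Bayes factor = 49 ÷ (1/11) = 539.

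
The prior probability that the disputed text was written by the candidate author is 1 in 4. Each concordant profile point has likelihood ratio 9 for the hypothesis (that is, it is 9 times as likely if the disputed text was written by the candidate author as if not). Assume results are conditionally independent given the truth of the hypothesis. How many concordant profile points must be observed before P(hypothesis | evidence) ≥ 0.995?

3

Prior odds: 0.25 ÷ 0.75 = 1/3.
Likelihood ratio per concordant profile point = 9.
Target posterior odds = 0.995/0.005 = 199.
Need (1/3) × 9ⁿ ≥ 199, i.e. 9ⁿ ≥ 597.
9² = 81 falls short of 597 but 9³ = 729 reaches it, so n = 3.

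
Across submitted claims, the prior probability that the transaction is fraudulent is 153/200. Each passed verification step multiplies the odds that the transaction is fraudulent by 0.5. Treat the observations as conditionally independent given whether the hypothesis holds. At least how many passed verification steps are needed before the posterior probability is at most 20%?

4

Prior odds = 0.765/0.235 = 153/47.
Likelihood ratio per passed verification step = 0.5.
Target posterior odds = 0.2/0.8 = 0.25.
Need (153/47) × 0.5ⁿ ≤ 0.25, i.e. 0.5ⁿ ≤ 47/612.
0.5³ = 0.125 is still above 47/612 but 0.5⁴ = 0.0625 is at or below it, so n = 4.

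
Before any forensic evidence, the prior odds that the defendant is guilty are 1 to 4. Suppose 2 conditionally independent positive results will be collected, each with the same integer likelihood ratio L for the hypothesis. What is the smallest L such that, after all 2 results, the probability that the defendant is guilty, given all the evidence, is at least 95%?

Prior odds = 0.25.
Target odds = 0.95/0.05 = 19.
Need L² ≥ 19 ÷ 0.25 = 76.
8² = 64 < 76 ≤ 81 = 9², so L = 9.

9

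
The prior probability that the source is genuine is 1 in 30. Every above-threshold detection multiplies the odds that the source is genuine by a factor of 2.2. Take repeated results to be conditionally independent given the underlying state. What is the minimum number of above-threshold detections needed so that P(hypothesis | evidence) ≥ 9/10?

Prior odds: (1/30) ÷ (29/30) = 1/29.
Likelihood ratio per above-threshold detection = 2.2.
Target posterior odds = 0.9/0.1 = 9.
Need (1/29) × 2.2ⁿ ≥ 9, i.e. 2.2ⁿ ≥ 261.
2.2⁷ = 19487171/78125 falls short of 261 but 2.2⁸ = 214358881/390625 reaches it, so n = 8.

8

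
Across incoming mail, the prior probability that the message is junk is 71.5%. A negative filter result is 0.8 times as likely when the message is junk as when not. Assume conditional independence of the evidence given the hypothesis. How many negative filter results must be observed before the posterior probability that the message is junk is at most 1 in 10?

14

Prior odds = 0.715/0.285 = 143/57.
Likelihood ratio per negative filter result = 0.8.
Target odds: 0.1 ÷ 0.9 = 1/9.
Require 0.8ⁿ ≤ 1/9 ÷ (143/57) = 19/429.
0.8¹³ ≈0.0549756 is still above 19/429 but 0.8¹⁴ ≈0.0439805 is at or below it, so n = 14.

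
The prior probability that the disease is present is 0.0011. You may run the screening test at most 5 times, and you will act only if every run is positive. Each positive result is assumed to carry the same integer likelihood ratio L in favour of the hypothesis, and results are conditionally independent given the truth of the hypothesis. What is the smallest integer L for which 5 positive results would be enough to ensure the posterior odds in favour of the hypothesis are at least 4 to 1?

Prior odds = 0.0011/0.9989 = 11/9989.
Target odds = 4.
Need L⁵ ≥ 4 ÷ (11/9989) = 39956/11.
5⁵ = 3125 < 39956/11 ≤ 7776 = 6⁵, so L = 6.

6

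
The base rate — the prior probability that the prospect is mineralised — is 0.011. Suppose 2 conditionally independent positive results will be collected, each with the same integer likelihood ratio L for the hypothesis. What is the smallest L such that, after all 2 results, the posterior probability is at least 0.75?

Prior odds = 0.011/0.989 = 11/989.
Target odds = 0.75/0.25 = 3.
Need L² ≥ 3 ÷ (11/989) = 2967/11.
16² = 256 < 2967/11 ≤ 289 = 17², so L = 17.

17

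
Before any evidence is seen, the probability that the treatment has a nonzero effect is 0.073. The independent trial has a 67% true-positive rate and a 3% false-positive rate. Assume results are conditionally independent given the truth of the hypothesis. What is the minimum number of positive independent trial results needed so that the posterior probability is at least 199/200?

Prior odds = 0.073/0.927 = 73/927.
Likelihood ratio of a positive result = 0.67/0.03 = 67/3.
Target posterior odds = 0.995/0.005 = 199.
Require (67/3)ⁿ ≥ 199 ÷ (73/927) = 184473/73.
(67/3)² = 4489/9 falls short of 184473/73 but (67/3)³ = 300763/27 reaches it, so n = 3.

3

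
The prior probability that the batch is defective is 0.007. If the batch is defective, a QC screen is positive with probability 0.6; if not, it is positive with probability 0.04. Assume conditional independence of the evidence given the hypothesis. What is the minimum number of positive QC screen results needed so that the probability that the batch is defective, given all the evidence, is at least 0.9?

Prior odds: 0.007 ÷ 0.993 = 7/993.
Likelihood ratio of a positive = 0.6/0.04 = 15.
Target posterior odds = 0.9/0.1 = 9.
Require 15ⁿ ≥ 9 ÷ (7/993) = 8937/7.
15² = 225 falls short of 8937/7 but 15³ = 3375 reaches it, so n = 3.

3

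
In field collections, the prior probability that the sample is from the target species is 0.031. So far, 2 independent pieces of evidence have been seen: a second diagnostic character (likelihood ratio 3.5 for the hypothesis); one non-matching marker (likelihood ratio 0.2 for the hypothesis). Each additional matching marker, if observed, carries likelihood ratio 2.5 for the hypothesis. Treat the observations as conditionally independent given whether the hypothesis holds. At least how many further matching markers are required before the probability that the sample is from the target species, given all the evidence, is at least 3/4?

6

Prior odds = 0.031/0.969 = 31/969.
Combined Bayes factor of the evidence already in hand = 3.5 × 0.2 = 0.7.
Odds after that evidence = (31/969) × 0.7 = 217/9690.
Target odds = 0.75/0.25 = 3.
Need 2.5ⁿ ≥ 3 ÷ (217/9690) = 29070/217.
2.5⁵ = 97.65625 falls short of 29070/217 but 2.5⁶ = 244.140625 reaches it, so n = 6.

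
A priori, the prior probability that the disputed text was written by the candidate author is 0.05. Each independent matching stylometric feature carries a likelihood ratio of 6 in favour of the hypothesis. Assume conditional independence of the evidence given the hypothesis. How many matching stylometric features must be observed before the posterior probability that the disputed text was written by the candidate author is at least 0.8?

3

Prior odds: 0.05 ÷ 0.95 = 1/19.
Likelihood ratio per matching stylometric feature = 6.
Target posterior odds = 0.8/0.2 = 4.
Require 6ⁿ ≥ 4 ÷ (1/19) = 76.
6² = 36 falls short of 76 but 6³ = 216 reaches it, so n = 3.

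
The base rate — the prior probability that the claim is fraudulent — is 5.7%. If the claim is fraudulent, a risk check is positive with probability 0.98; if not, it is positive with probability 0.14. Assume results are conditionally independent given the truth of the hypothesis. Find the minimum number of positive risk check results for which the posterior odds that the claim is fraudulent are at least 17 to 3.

Prior odds = 0.057/0.943 = 57/943.
Likelihood ratio of a positive = 0.98/0.14 = 7.
Target odds = 17/3.
Require 7ⁿ ≥ 17/3 ÷ (57/943) = 16031/171.
7² = 49 falls short of 16031/171 but 7³ = 343 reaches it, so n = 3.

3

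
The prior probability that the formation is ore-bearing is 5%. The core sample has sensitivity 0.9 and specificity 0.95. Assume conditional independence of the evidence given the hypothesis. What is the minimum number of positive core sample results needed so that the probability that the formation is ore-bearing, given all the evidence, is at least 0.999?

4

Prior odds: 0.05 ÷ 0.95 = 1/19.
False-positive rate = 1 − 0.95 = 0.05; likelihood ratio of a positive = 0.9/0.05 = 18.
Target odds: 0.999 ÷ 0.001 = 999.
Need (1/19) × 18ⁿ ≥ 999, i.e. 18ⁿ ≥ 18981.
18³ = 5832 falls short of 18981 but 18⁴ = 104976 reaches it, so n = 4.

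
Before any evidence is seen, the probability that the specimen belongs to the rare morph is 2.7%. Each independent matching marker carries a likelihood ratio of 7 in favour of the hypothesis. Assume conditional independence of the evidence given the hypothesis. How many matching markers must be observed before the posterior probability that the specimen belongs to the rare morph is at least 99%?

5

Prior odds = 0.027/0.973 = 27/973.
Likelihood ratio per matching marker = 7.
Target odds: 0.99 ÷ 0.01 = 99.
Require 7ⁿ ≥ 99 ÷ (27/973) = 10703/3.
7⁴ = 2401 falls short of 10703/3 but 7⁵ = 16807 reaches it, so n = 5.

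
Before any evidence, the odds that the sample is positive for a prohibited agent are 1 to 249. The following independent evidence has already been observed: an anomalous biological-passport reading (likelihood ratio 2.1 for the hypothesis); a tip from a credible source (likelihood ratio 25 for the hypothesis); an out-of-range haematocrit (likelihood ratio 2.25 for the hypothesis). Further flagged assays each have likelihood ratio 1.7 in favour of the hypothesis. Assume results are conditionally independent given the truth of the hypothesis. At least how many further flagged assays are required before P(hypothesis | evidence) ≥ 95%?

7

Prior odds = 1/249.
Combined Bayes factor of the evidence already in hand = 2.1 × 25 × 2.25 = 118.125.
Odds after that evidence = (1/249) × 118.125 = 315/664.
Target odds = 0.95/0.05 = 19.
Need 1.7ⁿ ≥ 19 ÷ (315/664) = 12616/315.
1.7⁶ = 24137569/1000000 falls short of 12616/315 but 1.7⁷ = 410338673/10000000 reaches it, so n = 7.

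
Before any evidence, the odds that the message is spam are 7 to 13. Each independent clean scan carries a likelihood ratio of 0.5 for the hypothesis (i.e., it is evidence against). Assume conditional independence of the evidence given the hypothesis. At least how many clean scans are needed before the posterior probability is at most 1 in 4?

Prior odds = 7/13.
Likelihood ratio per clean scan = 0.5.
Target posterior odds = 0.25/0.75 = 1/3.
Require 0.5ⁿ ≤ 1/3 ÷ (7/13) = 13/21.
0.5¹ = 0.5, which is already at or below the required 13/21; so n = 1.

1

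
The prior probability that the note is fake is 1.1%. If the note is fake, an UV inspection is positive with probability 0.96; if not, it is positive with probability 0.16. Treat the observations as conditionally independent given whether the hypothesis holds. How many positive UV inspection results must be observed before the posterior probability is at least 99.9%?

7

Prior odds: 0.011 ÷ 0.989 = 11/989.
Likelihood ratio of a positive = 0.96/0.16 = 6.
Target odds: 0.999 ÷ 0.001 = 999.
Require 6ⁿ ≥ 999 ÷ (11/989) = 988011/11.
6⁶ = 46656 falls short of 988011/11 but 6⁷ = 279936 reaches it, so n = 7.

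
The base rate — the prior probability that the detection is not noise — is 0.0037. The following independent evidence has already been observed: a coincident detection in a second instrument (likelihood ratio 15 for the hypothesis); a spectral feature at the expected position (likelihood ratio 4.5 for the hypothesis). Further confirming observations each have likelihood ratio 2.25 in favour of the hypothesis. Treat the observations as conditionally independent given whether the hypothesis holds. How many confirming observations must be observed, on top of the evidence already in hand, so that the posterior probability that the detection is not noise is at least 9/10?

5

Prior odds = 0.0037/0.9963 = 37/9963.
Combined Bayes factor of the evidence already in hand = 15 × 4.5 = 67.5.
Odds after that evidence = (37/9963) × 67.5 = 185/738.
Target odds = 0.9/0.1 = 9.
Need 2.25ⁿ ≥ 9 ÷ (185/738) = 6642/185.
2.25⁴ = 25.62890625 falls short of 6642/185 but 2.25⁵ = 59049/1024 reaches it, so n = 5.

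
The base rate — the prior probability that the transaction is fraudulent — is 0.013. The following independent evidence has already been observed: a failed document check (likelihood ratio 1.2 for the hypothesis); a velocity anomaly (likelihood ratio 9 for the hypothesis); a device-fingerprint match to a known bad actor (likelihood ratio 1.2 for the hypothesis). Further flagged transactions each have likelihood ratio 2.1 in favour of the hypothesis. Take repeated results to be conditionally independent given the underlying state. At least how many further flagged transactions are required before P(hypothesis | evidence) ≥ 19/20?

Prior odds = 0.013/0.987 = 13/987.
Combined Bayes factor of the evidence already in hand = 1.2 × 9 × 1.2 = 12.96.
Odds after that evidence = (13/987) × 12.96 = 1404/8225.
Target odds = 0.95/0.05 = 19.
Need 2.1ⁿ ≥ 19 ÷ (1404/8225) = 156275/1404.
2.1⁶ = 85766121/1000000 falls short of 156275/1404 but 2.1⁷ ≈180.109 reaches it, so n = 7.

7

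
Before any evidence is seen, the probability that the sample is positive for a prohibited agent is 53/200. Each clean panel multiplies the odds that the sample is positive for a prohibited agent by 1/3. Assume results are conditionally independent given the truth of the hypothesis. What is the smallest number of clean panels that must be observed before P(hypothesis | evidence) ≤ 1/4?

1

Prior odds = 0.265/0.735 = 53/147.
Likelihood ratio per clean panel = 1/3.
Target posterior odds = 0.25/0.75 = 1/3.
Require (1/3)ⁿ ≤ 1/3 ÷ (53/147) = 49/53.
(1/3)¹ = 1/3, which is already at or below the required 49/53; so n = 1.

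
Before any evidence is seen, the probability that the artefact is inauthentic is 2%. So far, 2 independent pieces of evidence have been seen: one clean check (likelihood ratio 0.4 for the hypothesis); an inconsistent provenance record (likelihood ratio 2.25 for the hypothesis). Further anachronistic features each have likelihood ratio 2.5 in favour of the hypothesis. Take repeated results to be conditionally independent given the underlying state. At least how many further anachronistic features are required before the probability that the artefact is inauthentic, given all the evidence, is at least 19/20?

Prior odds = 0.02/0.98 = 1/49.
Combined Bayes factor of the evidence already in hand = 0.4 × 2.25 = 0.9.
Odds after that evidence = (1/49) × 0.9 = 9/490.
Target odds = 0.95/0.05 = 19.
Need 2.5ⁿ ≥ 19 ÷ (9/490) = 9310/9.
2.5⁷ = 610.3515625 falls short of 9310/9 but 2.5⁸ = 390625/256 reaches it, so n = 8.

8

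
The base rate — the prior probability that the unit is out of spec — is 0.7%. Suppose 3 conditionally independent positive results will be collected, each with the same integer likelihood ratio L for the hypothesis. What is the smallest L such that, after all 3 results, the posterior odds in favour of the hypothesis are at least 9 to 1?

11

Prior odds = 0.007/0.993 = 7/993.
Target odds = 9.
Need L³ ≥ 9 ÷ (7/993) = 8937/7.
10³ = 1000 < 8937/7 ≤ 1331 = 11³, so L = 11.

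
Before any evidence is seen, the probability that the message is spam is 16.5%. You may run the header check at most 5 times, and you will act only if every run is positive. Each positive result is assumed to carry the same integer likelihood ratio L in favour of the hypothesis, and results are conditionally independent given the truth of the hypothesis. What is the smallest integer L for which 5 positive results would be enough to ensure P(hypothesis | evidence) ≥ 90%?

3

Prior odds = 0.165/0.835 = 33/167.
Target odds = 0.9/0.1 = 9.
Need L⁵ ≥ 9 ÷ (33/167) = 501/11.
2⁵ = 32 < 501/11 ≤ 243 = 3⁵, so L = 3.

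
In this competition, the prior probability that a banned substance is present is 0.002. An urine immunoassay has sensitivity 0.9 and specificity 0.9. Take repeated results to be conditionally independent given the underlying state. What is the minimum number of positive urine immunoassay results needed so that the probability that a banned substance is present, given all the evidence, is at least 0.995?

6

Prior odds = 0.002/0.998 = 1/499.
False-positive rate = 1 − 0.9 = 0.1; likelihood ratio of a positive = 0.9/0.1 = 9.
Target odds: 0.995 ÷ 0.005 = 199.
Need (1/499) × 9ⁿ ≥ 199, i.e. 9ⁿ ≥ 99301.
9⁵ = 59049 falls short of 99301 but 9⁶ = 531441 reaches it, so n = 6.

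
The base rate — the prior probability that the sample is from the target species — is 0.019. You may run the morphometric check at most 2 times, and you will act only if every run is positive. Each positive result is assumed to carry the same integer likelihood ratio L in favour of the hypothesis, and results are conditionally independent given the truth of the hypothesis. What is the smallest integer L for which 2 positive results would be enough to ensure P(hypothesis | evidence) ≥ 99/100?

72

Prior odds = 0.019/0.981 = 19/981.
Target odds = 0.99/0.01 = 99.
Need L² ≥ 99 ÷ (19/981) = 97119/19.
71² = 5041 < 97119/19 ≤ 5184 = 72², so L = 72.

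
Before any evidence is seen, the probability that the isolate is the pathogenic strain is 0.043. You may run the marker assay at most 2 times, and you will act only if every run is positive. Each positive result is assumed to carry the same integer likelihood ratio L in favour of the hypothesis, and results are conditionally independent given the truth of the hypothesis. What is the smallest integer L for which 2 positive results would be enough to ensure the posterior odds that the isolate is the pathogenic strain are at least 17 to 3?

Prior odds = 0.043/0.957 = 43/957.
Target odds = 17/3.
Need L² ≥ 17/3 ÷ (43/957) = 5423/43.
11² = 121 < 5423/43 ≤ 144 = 12², so L = 12.

12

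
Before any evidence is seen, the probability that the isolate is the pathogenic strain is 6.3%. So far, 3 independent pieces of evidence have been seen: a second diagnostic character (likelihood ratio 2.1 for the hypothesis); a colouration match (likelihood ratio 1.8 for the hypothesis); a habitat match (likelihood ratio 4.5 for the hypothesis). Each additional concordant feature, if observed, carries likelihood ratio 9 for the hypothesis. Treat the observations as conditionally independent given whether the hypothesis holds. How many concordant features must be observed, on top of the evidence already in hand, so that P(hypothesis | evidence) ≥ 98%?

Prior odds = 0.063/0.937 = 63/937.
Combined Bayes factor of the evidence already in hand = 2.1 × 1.8 × 4.5 = 17.01.
Odds after that evidence = (63/937) × 17.01 = 107163/93700.
Target odds = 0.98/0.02 = 49.
Need 9ⁿ ≥ 49 ÷ (107163/93700) = 93700/2187.
9¹ = 9 falls short of 93700/2187 but 9² = 81 reaches it, so n = 2.

2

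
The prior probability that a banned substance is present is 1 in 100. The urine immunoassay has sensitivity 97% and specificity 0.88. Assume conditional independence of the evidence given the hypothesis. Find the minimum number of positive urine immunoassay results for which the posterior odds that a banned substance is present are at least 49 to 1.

Prior odds: 0.01 ÷ 0.99 = 1/99.
False-positive rate = 1 − 0.88 = 0.12; likelihood ratio of a positive = 0.97/0.12 = 97/12.
Target odds = 49.
Require (97/12)ⁿ ≥ 49 ÷ (1/99) = 4851.
(97/12)⁴ = 88529281/20736 falls short of 4851 but (97/12)⁵ ≈34510.6 reaches it, so n = 5.

5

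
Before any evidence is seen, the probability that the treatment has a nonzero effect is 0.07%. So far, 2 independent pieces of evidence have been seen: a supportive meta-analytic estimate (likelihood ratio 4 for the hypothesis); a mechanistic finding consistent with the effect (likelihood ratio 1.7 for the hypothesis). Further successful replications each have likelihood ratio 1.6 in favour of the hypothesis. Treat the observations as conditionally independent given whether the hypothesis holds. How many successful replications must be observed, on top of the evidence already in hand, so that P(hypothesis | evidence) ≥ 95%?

Prior odds = 0.0007/0.9993 = 7/9993.
Combined Bayes factor of the evidence already in hand = 4 × 1.7 = 6.8.
Odds after that evidence = (7/9993) × 6.8 = 238/49965.
Target odds = 0.95/0.05 = 19.
Need 1.6ⁿ ≥ 19 ÷ (238/49965) = 949335/238.
1.6¹⁷ ≈2951.48 falls short of 949335/238 but 1.6¹⁸ ≈4722.37 reaches it, so n = 18.

18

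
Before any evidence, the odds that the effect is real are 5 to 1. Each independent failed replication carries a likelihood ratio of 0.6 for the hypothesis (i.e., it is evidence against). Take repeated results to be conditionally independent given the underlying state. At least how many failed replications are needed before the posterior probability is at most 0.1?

8

Prior odds = 5.
Likelihood ratio per failed replication = 0.6.
Target posterior odds = 0.1/0.9 = 1/9.
Need 5 × 0.6ⁿ ≤ 1/9, i.e. 0.6ⁿ ≤ 1/45.
0.6⁷ = 2187/78125 is still above 1/45 but 0.6⁸ = 6561/390625 is at or below it, so n = 8.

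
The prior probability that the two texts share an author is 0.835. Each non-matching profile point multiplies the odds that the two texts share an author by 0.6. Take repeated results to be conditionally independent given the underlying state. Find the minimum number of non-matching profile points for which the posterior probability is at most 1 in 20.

9

Prior odds = 0.835/0.165 = 167/33.
Likelihood ratio per non-matching profile point = 0.6.
Target odds: 0.05 ÷ 0.95 = 1/19.
Require 0.6ⁿ ≤ 1/19 ÷ (167/33) = 33/3173.
0.6⁸ = 6561/390625 is still above 33/3173 but 0.6⁹ = 19683/1953125 is at or below it, so n = 9.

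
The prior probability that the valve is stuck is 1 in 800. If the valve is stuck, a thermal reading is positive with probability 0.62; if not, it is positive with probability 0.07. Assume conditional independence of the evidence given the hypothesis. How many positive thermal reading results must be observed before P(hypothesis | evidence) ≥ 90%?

5

Prior odds: 0.00125 ÷ 0.99875 = 1/799.
Likelihood ratio of a positive = 0.62/0.07 = 62/7.
Target posterior odds = 0.9/0.1 = 9.
Need (1/799) × (62/7)ⁿ ≥ 9, i.e. (62/7)ⁿ ≥ 7191.
(62/7)⁴ = 14776336/2401 falls short of 7191 but (62/7)⁵ = 916132832/16807 reaches it, so n = 5.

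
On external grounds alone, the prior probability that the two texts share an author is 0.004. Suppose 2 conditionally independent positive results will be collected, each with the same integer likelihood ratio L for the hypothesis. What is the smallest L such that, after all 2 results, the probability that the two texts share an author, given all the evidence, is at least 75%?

28

Prior odds = 0.004/0.996 = 1/249.
Target odds = 0.75/0.25 = 3.
Need L² ≥ 3 ÷ (1/249) = 747.
27² = 729 < 747 ≤ 784 = 28², so L = 28.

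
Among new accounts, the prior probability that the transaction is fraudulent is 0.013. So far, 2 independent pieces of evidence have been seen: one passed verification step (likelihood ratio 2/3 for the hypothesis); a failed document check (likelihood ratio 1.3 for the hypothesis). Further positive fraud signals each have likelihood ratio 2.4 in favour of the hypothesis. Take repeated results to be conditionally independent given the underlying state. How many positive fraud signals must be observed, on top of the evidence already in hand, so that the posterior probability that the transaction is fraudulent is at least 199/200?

Prior odds = 0.013/0.987 = 13/987.
Combined Bayes factor of the evidence already in hand = (2/3) × 1.3 = 13/15.
Odds after that evidence = (13/987) × 13/15 = 169/14805.
Target odds = 0.995/0.005 = 199.
Need 2.4ⁿ ≥ 199 ÷ (169/14805) = 2946195/169.
2.4¹¹ ≈15216.8 falls short of 2946195/169 but 2.4¹² ≈36520.3 reaches it, so n = 12.

12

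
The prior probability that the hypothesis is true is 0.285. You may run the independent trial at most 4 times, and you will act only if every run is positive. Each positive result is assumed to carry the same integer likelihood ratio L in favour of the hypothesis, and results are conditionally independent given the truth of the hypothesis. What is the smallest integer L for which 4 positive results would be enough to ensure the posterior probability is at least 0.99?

Prior odds = 0.285/0.715 = 57/143.
Target odds = 0.99/0.01 = 99.
Need L⁴ ≥ 99 ÷ (57/143) = 4719/19.
3⁴ = 81 < 4719/19 ≤ 256 = 4⁴, so L = 4.

4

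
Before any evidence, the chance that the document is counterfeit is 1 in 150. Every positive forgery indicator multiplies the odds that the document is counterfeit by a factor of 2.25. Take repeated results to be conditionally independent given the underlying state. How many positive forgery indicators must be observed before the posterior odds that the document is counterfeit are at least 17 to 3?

9

Prior odds: (1/150) ÷ (149/150) = 1/149.
Likelihood ratio per positive forgery indicator = 2.25.
Target odds = 17/3.
Need (1/149) × 2.25ⁿ ≥ 17/3, i.e. 2.25ⁿ ≥ 2533/3.
2.25⁸ = 43046721/65536 falls short of 2533/3 but 2.25⁹ = 387420489/262144 reaches it, so n = 9.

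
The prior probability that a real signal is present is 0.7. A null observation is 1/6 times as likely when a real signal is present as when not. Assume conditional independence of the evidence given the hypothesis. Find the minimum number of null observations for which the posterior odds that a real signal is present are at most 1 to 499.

4

Prior odds = 0.7/0.3 = 7/3.
Likelihood ratio per null observation = 1/6.
Target odds = 1/499.
Need (7/3) × (1/6)ⁿ ≤ 1/499, i.e. (1/6)ⁿ ≤ 3/3493.
(1/6)³ = 1/216 is still above 3/3493 but (1/6)⁴ = 1/1296 is at or below it, so n = 4.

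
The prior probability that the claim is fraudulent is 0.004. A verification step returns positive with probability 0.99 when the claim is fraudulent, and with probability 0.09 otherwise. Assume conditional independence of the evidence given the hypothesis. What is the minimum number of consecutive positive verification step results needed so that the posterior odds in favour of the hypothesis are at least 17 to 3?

4

Prior odds: 0.004 ÷ 0.996 = 1/249.
Likelihood ratio of a positive result = 0.99/0.09 = 11.
Target odds = 17/3.
Need (1/249) × 11ⁿ ≥ 17/3, i.e. 11ⁿ ≥ 1411.
11³ = 1331 falls short of 1411 but 11⁴ = 14641 reaches it, so n = 4.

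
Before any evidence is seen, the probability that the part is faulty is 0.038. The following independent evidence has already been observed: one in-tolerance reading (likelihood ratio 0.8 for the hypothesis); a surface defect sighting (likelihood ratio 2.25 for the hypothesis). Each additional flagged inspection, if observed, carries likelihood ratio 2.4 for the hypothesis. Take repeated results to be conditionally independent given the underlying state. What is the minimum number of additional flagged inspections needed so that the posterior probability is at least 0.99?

Prior odds = 0.038/0.962 = 19/481.
Combined Bayes factor of the evidence already in hand = 0.8 × 2.25 = 1.8.
Odds after that evidence = (19/481) × 1.8 = 171/2405.
Target odds = 0.99/0.01 = 99.
Need 2.4ⁿ ≥ 99 ÷ (171/2405) = 26455/19.
2.4⁸ = 429981696/390625 falls short of 26455/19 but 2.4⁹ ≈2641.81 reaches it, so n = 9.

9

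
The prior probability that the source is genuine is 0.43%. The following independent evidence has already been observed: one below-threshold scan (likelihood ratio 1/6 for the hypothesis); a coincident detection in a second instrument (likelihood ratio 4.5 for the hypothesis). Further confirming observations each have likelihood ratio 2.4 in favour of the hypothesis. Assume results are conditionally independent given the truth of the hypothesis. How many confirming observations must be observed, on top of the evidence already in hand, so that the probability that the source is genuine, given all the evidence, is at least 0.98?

Prior odds = 0.0043/0.9957 = 43/9957.
Combined Bayes factor of the evidence already in hand = (1/6) × 4.5 = 0.75.
Odds after that evidence = (43/9957) × 0.75 = 43/13276.
Target odds = 0.98/0.02 = 49.
Need 2.4ⁿ ≥ 49 ÷ (43/13276) = 650524/43.
2.4¹⁰ ≈6340.34 falls short of 650524/43 but 2.4¹¹ ≈15216.8 reaches it, so n = 11.

11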